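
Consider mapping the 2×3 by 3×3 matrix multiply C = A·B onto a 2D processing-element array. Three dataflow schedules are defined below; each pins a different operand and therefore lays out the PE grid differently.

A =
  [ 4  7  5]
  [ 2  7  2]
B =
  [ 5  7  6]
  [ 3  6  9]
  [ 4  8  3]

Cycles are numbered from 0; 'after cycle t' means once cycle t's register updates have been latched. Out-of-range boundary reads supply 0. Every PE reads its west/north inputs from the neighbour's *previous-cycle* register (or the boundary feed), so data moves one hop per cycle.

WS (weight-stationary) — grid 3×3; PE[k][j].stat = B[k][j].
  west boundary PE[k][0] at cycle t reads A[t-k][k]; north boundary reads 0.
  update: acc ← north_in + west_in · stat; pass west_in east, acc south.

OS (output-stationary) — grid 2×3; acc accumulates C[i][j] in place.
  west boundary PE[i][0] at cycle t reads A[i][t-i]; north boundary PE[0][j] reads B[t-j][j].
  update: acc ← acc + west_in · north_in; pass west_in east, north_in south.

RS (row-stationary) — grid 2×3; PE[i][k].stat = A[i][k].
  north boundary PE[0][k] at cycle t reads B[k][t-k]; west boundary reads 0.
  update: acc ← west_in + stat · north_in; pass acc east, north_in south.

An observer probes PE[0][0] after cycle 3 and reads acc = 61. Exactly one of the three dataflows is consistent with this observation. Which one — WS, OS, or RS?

— WS: 3×3; PE[0][0] trace:
  t=0 PE[0][0]: acc=20 h=4 v=20
  t=1 PE[0][0]: acc=10 h=2 v=10
  t=2 PE[0][0]: acc=0 h=0 v=0
  t=3 PE[0][0]: acc=0 h=0 v=0
— OS: 2×3; PE[0][0] trace:
  t=0 PE[0][0]: acc=20 h=4 v=5
  t=1 PE[0][0]: acc=41 h=7 v=3
  t=2 PE[0][0]: acc=61 h=5 v=4
  t=3 PE[0][0]: acc=61 h=0 v=0
— RS: 2×3; PE[0][0] trace:
  t=0 PE[0][0]: acc=20 h=20 v=5
  t=1 PE[0][0]: acc=28 h=28 v=7
  t=2 PE[0][0]: acc=24 h=24 v=6
  t=3 PE[0][0]: acc=0 h=0 v=0

dataflow = OS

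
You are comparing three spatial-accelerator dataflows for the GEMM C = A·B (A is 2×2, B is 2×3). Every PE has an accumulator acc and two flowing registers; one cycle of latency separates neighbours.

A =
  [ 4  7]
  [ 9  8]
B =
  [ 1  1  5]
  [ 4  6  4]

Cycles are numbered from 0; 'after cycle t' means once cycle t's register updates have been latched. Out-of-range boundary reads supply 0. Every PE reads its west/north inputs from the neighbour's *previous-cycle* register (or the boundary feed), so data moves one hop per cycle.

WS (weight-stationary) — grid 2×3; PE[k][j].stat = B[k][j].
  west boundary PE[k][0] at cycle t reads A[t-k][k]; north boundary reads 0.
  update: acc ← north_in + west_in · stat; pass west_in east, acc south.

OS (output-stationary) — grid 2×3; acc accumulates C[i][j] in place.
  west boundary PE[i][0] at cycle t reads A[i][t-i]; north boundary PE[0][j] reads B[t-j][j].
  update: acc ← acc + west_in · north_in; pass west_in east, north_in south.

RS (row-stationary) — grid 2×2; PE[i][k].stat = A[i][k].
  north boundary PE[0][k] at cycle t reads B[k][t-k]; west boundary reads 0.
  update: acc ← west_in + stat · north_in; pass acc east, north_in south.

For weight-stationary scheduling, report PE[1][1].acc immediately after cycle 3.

WS 2×3: PE[1][1] cycle-by-cycle (with neighbour feeds):
  after 0 — PE[0][1] acc=0, pass-E 0, pass-S 0
  after 0 — PE[1][0] acc=0, pass-E 0, pass-S 0
  after 0 — PE[1][1] acc=0, pass-E 0, pass-S 0
  after 1 — PE[0][1] acc=4, pass-E 4, pass-S 4
  after 1 — PE[1][0] acc=32, pass-E 7, pass-S 32
  after 1 — PE[1][1] acc=0, pass-E 0, pass-S 0
  after 2 — PE[0][1] acc=9, pass-E 9, pass-S 9
  after 2 — PE[1][0] acc=41, pass-E 8, pass-S 41
  after 2 — PE[1][1] acc=46, pass-E 7, pass-S 46
  after 3 — PE[0][1] acc=0, pass-E 0, pass-S 0
  after 3 — PE[1][0] acc=0, pass-E 0, pass-S 0
  after 3 — PE[1][1] acc=57, pass-E 8, pass-S 57

PE[1][1].acc = 57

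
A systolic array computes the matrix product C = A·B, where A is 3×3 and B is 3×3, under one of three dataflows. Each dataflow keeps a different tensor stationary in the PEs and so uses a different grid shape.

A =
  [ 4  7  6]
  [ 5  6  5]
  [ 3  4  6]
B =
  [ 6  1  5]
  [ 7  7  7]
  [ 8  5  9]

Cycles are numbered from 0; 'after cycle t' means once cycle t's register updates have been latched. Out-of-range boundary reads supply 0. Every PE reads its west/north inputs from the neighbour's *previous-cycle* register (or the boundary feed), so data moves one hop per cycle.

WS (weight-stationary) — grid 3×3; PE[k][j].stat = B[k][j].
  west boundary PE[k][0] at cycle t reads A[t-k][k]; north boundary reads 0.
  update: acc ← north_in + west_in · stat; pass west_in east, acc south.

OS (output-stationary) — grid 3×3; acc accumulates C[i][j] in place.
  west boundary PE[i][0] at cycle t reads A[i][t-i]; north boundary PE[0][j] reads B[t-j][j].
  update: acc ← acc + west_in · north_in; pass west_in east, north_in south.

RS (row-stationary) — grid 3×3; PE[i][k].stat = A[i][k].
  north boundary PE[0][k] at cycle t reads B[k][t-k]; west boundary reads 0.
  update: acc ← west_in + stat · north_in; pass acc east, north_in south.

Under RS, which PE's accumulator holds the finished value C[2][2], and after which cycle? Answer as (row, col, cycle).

(row, col, cycle) = (2, 2, 6)

Under RS, C[2][2] lands at PE[2][2]:
  c0 r2c2: 0 / 0 / 0
  c1 r2c2: 0 / 0 / 0
  c2 r2c2: 0 / 0 / 0
  c3 r2c2: 0 / 0 / 0
  c4 r2c2: 94 / 94 / 8
  c5 r2c2: 61 / 61 / 5
  c6 r2c2: 97 / 97 / 9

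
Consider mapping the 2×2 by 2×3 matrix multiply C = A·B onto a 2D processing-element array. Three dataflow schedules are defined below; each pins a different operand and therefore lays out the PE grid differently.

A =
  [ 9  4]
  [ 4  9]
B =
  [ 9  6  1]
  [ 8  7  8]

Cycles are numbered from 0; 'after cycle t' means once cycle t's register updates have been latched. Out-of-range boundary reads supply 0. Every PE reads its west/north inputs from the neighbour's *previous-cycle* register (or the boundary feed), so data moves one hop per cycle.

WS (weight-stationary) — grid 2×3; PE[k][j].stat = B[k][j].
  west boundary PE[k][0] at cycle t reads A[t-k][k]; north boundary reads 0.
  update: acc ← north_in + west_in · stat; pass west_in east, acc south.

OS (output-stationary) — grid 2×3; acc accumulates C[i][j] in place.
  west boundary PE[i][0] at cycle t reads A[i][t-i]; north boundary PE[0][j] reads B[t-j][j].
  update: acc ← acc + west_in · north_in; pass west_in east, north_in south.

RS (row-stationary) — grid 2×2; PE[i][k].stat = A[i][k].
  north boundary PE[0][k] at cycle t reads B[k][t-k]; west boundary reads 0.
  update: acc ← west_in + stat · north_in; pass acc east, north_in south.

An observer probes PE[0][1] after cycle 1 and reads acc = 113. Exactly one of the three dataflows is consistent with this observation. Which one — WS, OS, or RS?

dataflow = RS

— WS: 2×3; PE[0][1] trace:
  cycle 0: PE[0][1] → acc 0, east 0, south 0
  cycle 1: PE[0][1] → acc 54, east 9, south 54
— OS: 2×3; PE[0][1] trace:
  cycle 0: PE[0][1] → acc 0, east 0, south 0
  cycle 1: PE[0][1] → acc 54, east 9, south 6
— RS: 2×2; PE[0][1] trace:
  cycle 0: PE[0][1] → acc 0, east 0, south 0
  cycle 1: PE[0][1] → acc 113, east 113, south 8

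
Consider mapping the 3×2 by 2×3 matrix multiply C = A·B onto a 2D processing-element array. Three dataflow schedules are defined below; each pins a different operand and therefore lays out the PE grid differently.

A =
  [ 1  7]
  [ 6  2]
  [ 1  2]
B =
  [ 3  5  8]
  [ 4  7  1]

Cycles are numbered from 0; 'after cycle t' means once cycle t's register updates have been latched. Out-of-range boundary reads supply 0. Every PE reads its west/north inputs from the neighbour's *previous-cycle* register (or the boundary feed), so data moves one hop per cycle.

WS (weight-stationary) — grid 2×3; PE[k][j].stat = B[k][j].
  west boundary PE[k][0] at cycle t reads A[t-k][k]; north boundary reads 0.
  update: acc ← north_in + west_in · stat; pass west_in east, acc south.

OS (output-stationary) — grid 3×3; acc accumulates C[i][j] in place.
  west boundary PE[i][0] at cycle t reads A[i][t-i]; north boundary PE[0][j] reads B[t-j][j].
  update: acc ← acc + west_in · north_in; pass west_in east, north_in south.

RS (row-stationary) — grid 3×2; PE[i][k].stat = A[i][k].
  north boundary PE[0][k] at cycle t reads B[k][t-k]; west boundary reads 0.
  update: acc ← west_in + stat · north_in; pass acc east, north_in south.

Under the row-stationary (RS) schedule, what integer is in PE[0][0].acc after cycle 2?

PE[0][0].acc = 8

RS on a 3×2 grid — tracing PE[0][0] and its feeders:
  @0  [0,0]  acc 3  |  →3  ↓3
  @1  [0,0]  acc 5  |  →5  ↓5
  @2  [0,0]  acc 8  |  →8  ↓8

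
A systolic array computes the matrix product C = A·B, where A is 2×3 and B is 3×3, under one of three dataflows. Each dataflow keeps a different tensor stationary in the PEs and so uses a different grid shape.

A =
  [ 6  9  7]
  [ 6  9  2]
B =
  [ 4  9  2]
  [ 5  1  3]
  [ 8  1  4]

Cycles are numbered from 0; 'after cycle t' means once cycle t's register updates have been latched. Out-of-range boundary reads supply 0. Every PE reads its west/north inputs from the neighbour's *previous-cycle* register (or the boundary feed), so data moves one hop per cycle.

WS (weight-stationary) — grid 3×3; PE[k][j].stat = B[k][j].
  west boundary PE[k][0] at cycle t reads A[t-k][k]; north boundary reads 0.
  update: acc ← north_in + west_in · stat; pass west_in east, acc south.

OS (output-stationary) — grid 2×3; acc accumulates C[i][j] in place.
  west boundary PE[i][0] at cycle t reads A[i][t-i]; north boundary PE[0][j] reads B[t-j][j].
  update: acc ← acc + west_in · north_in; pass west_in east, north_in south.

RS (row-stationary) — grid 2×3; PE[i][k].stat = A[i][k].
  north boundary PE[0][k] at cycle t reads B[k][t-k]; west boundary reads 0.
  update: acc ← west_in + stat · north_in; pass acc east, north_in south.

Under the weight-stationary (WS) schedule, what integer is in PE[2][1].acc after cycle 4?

PE[2][1].acc = 65

WS 3×3: PE[2][1] cycle-by-cycle (with neighbour feeds):
  c0 r1c1: 0 / 0 / 0
  c0 r2c0: 0 / 0 / 0
  c0 r2c1: 0 / 0 / 0
  c1 r1c1: 0 / 0 / 0
  c1 r2c0: 0 / 0 / 0
  c1 r2c1: 0 / 0 / 0
  c2 r1c1: 63 / 9 / 63
  c2 r2c0: 125 / 7 / 125
  c2 r2c1: 0 / 0 / 0
  c3 r1c1: 63 / 9 / 63
  c3 r2c0: 85 / 2 / 85
  c3 r2c1: 70 / 7 / 70
  c4 r1c1: 0 / 0 / 0
  c4 r2c0: 0 / 0 / 0
  c4 r2c1: 65 / 2 / 65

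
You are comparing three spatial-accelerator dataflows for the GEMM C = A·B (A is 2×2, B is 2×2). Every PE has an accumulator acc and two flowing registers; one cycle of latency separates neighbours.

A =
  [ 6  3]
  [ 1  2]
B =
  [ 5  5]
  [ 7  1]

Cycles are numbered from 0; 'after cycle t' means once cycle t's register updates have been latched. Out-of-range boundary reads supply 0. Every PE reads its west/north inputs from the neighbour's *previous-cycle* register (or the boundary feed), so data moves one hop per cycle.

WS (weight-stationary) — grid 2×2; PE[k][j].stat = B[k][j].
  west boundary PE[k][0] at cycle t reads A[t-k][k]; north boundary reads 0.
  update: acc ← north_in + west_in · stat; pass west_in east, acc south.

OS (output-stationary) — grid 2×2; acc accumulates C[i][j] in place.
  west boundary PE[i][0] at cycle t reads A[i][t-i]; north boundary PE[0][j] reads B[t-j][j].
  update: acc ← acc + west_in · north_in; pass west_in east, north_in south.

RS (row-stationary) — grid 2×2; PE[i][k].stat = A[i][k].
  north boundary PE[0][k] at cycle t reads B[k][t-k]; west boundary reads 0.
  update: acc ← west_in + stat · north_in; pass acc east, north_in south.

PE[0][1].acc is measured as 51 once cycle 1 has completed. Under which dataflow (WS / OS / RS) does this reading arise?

dataflow = RS

Under WS (2×2), PE[0][1]:
  @0  [0,1]  acc 0  |  →0  ↓0
  @1  [0,1]  acc 30  |  →6  ↓30
Under OS (2×2), PE[0][1]:
  @0  [0,1]  acc 0  |  →0  ↓0
  @1  [0,1]  acc 30  |  →6  ↓5
Under RS (2×2), PE[0][1]:
  @0  [0,1]  acc 0  |  →0  ↓0
  @1  [0,1]  acc 51  |  →51  ↓7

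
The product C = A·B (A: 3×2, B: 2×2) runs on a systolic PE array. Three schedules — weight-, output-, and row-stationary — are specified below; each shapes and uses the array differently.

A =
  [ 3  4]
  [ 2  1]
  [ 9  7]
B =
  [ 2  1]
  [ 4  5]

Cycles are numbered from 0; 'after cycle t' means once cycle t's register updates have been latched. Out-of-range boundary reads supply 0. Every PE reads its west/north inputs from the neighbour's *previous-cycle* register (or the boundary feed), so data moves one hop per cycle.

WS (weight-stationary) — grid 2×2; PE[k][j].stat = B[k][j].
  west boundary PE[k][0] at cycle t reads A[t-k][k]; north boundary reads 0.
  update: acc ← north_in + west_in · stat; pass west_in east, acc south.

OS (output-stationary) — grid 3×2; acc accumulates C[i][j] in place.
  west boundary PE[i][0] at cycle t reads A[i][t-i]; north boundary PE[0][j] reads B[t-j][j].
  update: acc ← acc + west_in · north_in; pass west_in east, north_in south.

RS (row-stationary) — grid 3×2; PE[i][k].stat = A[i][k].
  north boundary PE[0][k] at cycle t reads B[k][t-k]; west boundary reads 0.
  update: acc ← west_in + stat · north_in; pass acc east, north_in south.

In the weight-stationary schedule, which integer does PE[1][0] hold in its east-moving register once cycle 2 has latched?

WS 2×2: PE[1][0] cycle-by-cycle (with neighbour feeds):
  step 0 · PE0,0: acc=6; fwd→3 fwd↓6
  step 0 · PE1,0: acc=0; fwd→0 fwd↓0
  step 1 · PE0,0: acc=4; fwd→2 fwd↓4
  step 1 · PE1,0: acc=22; fwd→4 fwd↓22
  step 2 · PE0,0: acc=18; fwd→9 fwd↓18
  step 2 · PE1,0: acc=8; fwd→1 fwd↓8

register = 1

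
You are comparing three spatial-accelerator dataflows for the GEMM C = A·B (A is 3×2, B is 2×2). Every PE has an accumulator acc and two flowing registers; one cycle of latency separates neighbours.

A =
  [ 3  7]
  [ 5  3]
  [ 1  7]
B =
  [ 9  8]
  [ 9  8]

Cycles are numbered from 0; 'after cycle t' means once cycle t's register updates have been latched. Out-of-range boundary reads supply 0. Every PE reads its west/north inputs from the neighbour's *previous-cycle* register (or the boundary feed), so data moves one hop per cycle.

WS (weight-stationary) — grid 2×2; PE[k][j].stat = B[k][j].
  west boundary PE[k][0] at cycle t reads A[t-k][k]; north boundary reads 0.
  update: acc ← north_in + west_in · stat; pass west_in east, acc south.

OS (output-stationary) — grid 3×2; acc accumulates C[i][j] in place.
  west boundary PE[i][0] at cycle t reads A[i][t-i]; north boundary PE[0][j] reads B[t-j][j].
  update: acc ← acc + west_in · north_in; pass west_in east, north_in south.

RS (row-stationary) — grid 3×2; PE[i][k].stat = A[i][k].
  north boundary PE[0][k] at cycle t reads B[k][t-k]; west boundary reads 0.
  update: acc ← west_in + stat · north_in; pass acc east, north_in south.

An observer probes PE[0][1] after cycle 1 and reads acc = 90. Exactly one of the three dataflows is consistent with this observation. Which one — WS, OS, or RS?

dataflow = RS

WS (2×2 grid), PE[0][1]:
  [0] (0,1) acc=0 (h:0 v:0)
  [1] (0,1) acc=24 (h:3 v:24)
OS (3×2 grid), PE[0][1]:
  [0] (0,1) acc=0 (h:0 v:0)
  [1] (0,1) acc=24 (h:3 v:8)
RS (3×2 grid), PE[0][1]:
  [0] (0,1) acc=0 (h:0 v:0)
  [1] (0,1) acc=90 (h:90 v:9)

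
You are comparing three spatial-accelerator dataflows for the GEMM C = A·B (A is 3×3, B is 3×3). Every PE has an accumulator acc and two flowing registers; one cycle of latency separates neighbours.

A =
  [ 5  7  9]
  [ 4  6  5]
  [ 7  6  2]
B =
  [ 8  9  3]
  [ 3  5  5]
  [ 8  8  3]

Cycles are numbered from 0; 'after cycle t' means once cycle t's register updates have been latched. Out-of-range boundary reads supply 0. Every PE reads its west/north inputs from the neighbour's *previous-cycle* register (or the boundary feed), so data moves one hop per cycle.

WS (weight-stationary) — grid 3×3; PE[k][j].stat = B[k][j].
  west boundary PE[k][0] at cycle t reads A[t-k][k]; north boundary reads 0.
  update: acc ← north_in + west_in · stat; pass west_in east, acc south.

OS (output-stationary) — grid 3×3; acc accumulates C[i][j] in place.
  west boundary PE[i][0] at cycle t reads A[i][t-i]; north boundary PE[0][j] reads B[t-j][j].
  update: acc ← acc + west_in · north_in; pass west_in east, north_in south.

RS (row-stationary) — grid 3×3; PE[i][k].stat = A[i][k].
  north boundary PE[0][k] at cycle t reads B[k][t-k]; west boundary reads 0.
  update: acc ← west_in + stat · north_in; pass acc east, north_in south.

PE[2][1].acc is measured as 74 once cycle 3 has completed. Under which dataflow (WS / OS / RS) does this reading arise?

dataflow = RS

— WS: 3×3; PE[2][1] trace:
  @0  [2,1]  acc 0  |  →0  ↓0
  @1  [2,1]  acc 0  |  →0  ↓0
  @2  [2,1]  acc 0  |  →0  ↓0
  @3  [2,1]  acc 152  |  →9  ↓152
— OS: 3×3; PE[2][1] trace:
  @0  [2,1]  acc 0  |  →0  ↓0
  @1  [2,1]  acc 0  |  →0  ↓0
  @2  [2,1]  acc 0  |  →0  ↓0
  @3  [2,1]  acc 63  |  →7  ↓9
— RS: 3×3; PE[2][1] trace:
  @0  [2,1]  acc 0  |  →0  ↓0
  @1  [2,1]  acc 0  |  →0  ↓0
  @2  [2,1]  acc 0  |  →0  ↓0
  @3  [2,1]  acc 74  |  →74  ↓3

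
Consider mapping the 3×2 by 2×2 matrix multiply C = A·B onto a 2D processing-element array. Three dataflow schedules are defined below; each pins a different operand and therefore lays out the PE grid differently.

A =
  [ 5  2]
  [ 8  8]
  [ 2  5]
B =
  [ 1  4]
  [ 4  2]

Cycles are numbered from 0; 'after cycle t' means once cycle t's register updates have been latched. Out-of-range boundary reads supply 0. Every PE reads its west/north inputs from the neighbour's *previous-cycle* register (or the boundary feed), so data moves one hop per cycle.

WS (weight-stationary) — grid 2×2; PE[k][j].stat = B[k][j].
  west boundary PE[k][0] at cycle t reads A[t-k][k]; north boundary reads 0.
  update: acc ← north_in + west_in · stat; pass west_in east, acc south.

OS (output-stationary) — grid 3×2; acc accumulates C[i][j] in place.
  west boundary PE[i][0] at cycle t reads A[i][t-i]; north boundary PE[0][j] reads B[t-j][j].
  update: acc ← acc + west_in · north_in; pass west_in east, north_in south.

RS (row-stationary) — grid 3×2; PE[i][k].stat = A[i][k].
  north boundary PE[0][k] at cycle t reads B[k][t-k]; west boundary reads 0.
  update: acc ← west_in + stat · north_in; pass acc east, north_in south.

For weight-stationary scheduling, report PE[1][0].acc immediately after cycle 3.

WS (2×2). Following PE[1][0] plus its west/north inputs:
  t=0 PE[0][0]: acc=5 h=5 v=5
  t=0 PE[1][0]: acc=0 h=0 v=0
  t=1 PE[0][0]: acc=8 h=8 v=8
  t=1 PE[1][0]: acc=13 h=2 v=13
  t=2 PE[0][0]: acc=2 h=2 v=2
  t=2 PE[1][0]: acc=40 h=8 v=40
  t=3 PE[0][0]: acc=0 h=0 v=0
  t=3 PE[1][0]: acc=22 h=5 v=22

PE[1][0].acc = 22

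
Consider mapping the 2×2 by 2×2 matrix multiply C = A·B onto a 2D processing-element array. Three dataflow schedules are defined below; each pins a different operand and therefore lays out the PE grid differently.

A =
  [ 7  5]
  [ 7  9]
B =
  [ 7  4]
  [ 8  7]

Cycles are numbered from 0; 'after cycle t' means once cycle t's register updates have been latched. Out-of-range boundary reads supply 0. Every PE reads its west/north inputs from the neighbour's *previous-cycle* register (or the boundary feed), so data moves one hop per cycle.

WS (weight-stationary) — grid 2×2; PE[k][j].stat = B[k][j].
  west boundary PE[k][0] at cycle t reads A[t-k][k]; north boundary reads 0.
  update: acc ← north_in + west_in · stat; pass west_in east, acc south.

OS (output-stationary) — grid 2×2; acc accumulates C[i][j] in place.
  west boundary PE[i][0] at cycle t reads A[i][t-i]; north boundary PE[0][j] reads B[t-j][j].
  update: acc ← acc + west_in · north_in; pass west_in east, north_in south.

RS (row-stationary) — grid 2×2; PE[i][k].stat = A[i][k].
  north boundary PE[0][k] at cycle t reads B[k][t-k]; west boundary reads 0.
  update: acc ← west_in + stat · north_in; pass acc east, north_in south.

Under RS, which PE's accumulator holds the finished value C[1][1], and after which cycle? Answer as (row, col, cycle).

RS — PE[1][1] is where C[1][1] collects:
  cycle 0: PE[1][1] → acc 0, east 0, south 0
  cycle 1: PE[1][1] → acc 0, east 0, south 0
  cycle 2: PE[1][1] → acc 121, east 121, south 8
  cycle 3: PE[1][1] → acc 91, east 91, south 7

(row, col, cycle) = (1, 1, 3)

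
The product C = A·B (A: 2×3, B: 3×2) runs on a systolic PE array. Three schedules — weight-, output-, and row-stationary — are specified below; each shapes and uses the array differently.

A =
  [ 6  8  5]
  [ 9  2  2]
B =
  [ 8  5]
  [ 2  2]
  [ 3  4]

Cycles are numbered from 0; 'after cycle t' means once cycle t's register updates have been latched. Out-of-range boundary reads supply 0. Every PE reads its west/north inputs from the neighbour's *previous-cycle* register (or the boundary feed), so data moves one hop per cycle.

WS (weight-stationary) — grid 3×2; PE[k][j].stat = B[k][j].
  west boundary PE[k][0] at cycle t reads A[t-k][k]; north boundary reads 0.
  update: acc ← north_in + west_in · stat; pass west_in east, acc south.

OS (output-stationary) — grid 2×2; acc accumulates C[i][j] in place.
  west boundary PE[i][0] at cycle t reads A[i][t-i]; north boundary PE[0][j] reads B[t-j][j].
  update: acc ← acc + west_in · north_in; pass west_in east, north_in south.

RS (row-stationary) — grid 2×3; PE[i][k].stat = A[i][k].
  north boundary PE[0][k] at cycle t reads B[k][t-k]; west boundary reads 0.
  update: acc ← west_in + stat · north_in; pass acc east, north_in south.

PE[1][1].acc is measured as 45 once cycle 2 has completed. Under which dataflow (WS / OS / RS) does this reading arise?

Under WS (3×2), PE[1][1]:
  0: (1,1).acc=0  regs=<0,0>
  1: (1,1).acc=0  regs=<0,0>
  2: (1,1).acc=46  regs=<8,46>
Under OS (2×2), PE[1][1]:
  0: (1,1).acc=0  regs=<0,0>
  1: (1,1).acc=0  regs=<0,0>
  2: (1,1).acc=45  regs=<9,5>
Under RS (2×3), PE[1][1]:
  0: (1,1).acc=0  regs=<0,0>
  1: (1,1).acc=0  regs=<0,0>
  2: (1,1).acc=76  regs=<76,2>

dataflow = OS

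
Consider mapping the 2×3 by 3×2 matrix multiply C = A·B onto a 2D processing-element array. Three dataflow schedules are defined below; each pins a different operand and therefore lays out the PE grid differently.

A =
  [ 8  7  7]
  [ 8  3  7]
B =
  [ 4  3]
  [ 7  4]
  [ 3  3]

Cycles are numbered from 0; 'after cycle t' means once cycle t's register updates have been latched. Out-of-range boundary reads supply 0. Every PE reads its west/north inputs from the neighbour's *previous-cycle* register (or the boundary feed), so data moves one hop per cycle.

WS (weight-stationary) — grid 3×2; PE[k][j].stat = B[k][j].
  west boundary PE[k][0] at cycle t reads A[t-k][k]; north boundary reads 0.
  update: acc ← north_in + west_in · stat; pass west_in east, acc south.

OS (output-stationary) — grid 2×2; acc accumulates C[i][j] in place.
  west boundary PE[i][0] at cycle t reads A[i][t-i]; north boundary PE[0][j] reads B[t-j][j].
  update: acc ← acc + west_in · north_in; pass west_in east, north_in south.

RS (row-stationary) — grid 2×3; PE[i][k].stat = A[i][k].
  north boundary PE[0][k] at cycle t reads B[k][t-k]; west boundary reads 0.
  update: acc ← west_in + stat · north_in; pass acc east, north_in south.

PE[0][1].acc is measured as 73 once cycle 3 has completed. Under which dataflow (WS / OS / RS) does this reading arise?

WS (3×2 grid), PE[0][1]:
  [0] (0,1) acc=0 (h:0 v:0)
  [1] (0,1) acc=24 (h:8 v:24)
  [2] (0,1) acc=24 (h:8 v:24)
  [3] (0,1) acc=0 (h:0 v:0)
OS (2×2 grid), PE[0][1]:
  [0] (0,1) acc=0 (h:0 v:0)
  [1] (0,1) acc=24 (h:8 v:3)
  [2] (0,1) acc=52 (h:7 v:4)
  [3] (0,1) acc=73 (h:7 v:3)
RS (2×3 grid), PE[0][1]:
  [0] (0,1) acc=0 (h:0 v:0)
  [1] (0,1) acc=81 (h:81 v:7)
  [2] (0,1) acc=52 (h:52 v:4)
  [3] (0,1) acc=0 (h:0 v:0)

dataflow = OS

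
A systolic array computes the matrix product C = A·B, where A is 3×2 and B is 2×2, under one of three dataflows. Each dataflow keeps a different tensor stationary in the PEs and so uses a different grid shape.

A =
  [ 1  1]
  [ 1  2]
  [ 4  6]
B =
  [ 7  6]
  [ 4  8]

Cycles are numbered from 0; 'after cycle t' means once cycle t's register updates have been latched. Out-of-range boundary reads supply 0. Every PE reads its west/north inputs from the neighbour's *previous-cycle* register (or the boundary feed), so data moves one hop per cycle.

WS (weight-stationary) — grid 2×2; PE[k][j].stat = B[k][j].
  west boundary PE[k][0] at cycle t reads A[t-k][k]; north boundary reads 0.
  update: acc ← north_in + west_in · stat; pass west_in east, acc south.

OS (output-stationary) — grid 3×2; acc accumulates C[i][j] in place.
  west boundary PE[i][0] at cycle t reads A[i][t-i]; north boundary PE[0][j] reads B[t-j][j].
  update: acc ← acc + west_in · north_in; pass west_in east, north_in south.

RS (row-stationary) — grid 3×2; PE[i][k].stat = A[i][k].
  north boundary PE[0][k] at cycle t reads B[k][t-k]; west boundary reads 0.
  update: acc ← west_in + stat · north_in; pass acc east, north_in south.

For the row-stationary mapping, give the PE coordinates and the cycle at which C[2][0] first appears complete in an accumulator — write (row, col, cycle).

(row, col, cycle) = (2, 1, 3)

Under RS, C[2][0] lands at PE[2][1]:
  @0  [2,1]  acc 0  |  →0  ↓0
  @1  [2,1]  acc 0  |  →0  ↓0
  @2  [2,1]  acc 0  |  →0  ↓0
  @3  [2,1]  acc 52  |  →52  ↓4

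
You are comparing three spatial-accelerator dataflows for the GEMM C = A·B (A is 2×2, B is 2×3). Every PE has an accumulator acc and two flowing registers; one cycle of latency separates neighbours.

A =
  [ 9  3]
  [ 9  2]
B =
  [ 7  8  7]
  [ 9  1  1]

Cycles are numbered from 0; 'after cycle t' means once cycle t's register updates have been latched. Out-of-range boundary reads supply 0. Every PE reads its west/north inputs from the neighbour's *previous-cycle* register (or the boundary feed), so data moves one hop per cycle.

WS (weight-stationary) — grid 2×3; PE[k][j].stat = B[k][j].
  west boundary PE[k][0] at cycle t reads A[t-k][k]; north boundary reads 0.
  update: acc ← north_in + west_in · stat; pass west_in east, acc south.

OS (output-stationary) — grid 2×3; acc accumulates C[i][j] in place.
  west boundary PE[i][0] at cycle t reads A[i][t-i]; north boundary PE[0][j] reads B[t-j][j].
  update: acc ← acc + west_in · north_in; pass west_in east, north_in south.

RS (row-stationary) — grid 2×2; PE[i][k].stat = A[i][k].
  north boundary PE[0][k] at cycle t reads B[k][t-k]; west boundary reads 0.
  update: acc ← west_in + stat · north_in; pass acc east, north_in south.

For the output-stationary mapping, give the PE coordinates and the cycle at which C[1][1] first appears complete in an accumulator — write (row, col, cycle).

(row, col, cycle) = (1, 1, 3)

OS — PE[1][1] is where C[1][1] collects:
  after 0 — PE[1][1] acc=0, pass-E 0, pass-S 0
  after 1 — PE[1][1] acc=0, pass-E 0, pass-S 0
  after 2 — PE[1][1] acc=72, pass-E 9, pass-S 8
  after 3 — PE[1][1] acc=74, pass-E 2, pass-S 1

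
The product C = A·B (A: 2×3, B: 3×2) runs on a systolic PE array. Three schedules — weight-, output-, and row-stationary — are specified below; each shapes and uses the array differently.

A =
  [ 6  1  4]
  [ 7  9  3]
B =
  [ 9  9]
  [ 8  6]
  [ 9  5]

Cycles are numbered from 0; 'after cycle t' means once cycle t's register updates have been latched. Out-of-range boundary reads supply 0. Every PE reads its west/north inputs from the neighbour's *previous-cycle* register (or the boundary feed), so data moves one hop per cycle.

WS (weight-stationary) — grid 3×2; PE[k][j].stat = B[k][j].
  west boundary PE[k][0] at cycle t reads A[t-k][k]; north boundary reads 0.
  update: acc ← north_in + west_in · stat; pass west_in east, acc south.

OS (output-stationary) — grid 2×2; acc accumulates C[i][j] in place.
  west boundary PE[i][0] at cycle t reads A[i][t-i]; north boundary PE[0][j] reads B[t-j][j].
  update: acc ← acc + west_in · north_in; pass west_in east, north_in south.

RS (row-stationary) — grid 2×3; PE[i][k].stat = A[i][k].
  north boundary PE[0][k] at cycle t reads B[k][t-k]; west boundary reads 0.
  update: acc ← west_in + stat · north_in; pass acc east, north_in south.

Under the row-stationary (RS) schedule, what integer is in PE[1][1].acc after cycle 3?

PE[1][1].acc = 117

RS on a 2×3 grid — tracing PE[1][1] and its feeders:
  step 0 · PE0,1: acc=0; fwd→0 fwd↓0
  step 0 · PE1,0: acc=0; fwd→0 fwd↓0
  step 0 · PE1,1: acc=0; fwd→0 fwd↓0
  step 1 · PE0,1: acc=62; fwd→62 fwd↓8
  step 1 · PE1,0: acc=63; fwd→63 fwd↓9
  step 1 · PE1,1: acc=0; fwd→0 fwd↓0
  step 2 · PE0,1: acc=60; fwd→60 fwd↓6
  step 2 · PE1,0: acc=63; fwd→63 fwd↓9
  step 2 · PE1,1: acc=135; fwd→135 fwd↓8
  step 3 · PE0,1: acc=0; fwd→0 fwd↓0
  step 3 · PE1,0: acc=0; fwd→0 fwd↓0
  step 3 · PE1,1: acc=117; fwd→117 fwd↓6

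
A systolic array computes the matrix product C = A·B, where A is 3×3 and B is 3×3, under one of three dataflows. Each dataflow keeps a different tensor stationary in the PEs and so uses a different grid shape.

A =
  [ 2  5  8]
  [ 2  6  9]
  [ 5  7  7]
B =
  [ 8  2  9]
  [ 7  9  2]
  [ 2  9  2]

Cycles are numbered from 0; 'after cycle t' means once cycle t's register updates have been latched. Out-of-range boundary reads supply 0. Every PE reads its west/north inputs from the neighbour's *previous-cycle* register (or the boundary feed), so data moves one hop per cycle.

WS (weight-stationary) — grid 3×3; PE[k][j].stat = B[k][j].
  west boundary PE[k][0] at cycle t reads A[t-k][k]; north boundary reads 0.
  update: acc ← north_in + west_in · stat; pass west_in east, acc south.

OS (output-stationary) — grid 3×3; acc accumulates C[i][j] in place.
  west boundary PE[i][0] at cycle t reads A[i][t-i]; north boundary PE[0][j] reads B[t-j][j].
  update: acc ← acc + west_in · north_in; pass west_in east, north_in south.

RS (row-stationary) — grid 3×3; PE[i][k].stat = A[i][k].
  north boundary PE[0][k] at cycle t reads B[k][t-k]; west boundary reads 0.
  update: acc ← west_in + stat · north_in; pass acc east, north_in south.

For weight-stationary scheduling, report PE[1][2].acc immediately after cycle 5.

WS 3×3: PE[1][2] cycle-by-cycle (with neighbour feeds):
  0: (0,2).acc=0  regs=<0,0>
  0: (1,1).acc=0  regs=<0,0>
  0: (1,2).acc=0  regs=<0,0>
  1: (0,2).acc=0  regs=<0,0>
  1: (1,1).acc=0  regs=<0,0>
  1: (1,2).acc=0  regs=<0,0>
  2: (0,2).acc=18  regs=<2,18>
  2: (1,1).acc=49  regs=<5,49>
  2: (1,2).acc=0  regs=<0,0>
  3: (0,2).acc=18  regs=<2,18>
  3: (1,1).acc=58  regs=<6,58>
  3: (1,2).acc=28  regs=<5,28>
  4: (0,2).acc=45  regs=<5,45>
  4: (1,1).acc=73  regs=<7,73>
  4: (1,2).acc=30  regs=<6,30>
  5: (0,2).acc=0  regs=<0,0>
  5: (1,1).acc=0  regs=<0,0>
  5: (1,2).acc=59  regs=<7,59>

PE[1][2].acc = 59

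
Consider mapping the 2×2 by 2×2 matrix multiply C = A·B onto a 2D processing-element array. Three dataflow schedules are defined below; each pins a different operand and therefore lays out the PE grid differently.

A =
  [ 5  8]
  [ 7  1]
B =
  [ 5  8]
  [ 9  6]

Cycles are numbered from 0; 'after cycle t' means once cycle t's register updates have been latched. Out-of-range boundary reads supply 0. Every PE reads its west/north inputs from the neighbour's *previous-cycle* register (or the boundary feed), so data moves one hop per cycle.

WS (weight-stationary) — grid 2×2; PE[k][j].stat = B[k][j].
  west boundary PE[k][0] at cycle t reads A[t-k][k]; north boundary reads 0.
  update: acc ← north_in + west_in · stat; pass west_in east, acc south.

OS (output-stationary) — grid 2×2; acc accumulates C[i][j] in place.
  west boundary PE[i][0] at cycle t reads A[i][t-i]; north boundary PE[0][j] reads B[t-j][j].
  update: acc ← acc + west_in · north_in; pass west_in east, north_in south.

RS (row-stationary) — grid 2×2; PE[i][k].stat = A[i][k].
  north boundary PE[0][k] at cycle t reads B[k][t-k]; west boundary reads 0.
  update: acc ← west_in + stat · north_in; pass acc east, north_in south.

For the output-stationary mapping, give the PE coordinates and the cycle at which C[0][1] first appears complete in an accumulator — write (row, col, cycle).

Under OS, C[0][1] lands at PE[0][1]:
  t=0 PE[0][1]: acc=0 h=0 v=0
  t=1 PE[0][1]: acc=40 h=5 v=8
  t=2 PE[0][1]: acc=88 h=8 v=6

(row, col, cycle) = (0, 1, 2)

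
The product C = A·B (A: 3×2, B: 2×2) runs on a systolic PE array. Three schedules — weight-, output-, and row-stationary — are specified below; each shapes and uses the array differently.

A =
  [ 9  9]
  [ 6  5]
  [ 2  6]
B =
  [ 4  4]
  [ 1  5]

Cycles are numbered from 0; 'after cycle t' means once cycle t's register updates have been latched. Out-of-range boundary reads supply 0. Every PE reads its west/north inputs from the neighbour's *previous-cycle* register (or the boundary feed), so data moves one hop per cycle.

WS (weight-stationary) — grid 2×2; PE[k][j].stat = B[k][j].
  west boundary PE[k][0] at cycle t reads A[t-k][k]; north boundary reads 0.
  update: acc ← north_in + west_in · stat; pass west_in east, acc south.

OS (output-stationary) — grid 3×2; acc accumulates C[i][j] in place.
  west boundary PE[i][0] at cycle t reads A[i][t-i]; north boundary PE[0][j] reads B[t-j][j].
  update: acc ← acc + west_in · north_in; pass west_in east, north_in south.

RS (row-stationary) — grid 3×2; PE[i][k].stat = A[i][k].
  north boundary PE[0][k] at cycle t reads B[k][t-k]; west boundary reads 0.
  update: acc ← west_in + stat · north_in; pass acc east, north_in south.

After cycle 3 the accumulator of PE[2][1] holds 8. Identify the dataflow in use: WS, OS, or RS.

dataflow = OS

WS (2×2): PE[2][1] does not exist.
OS [3×2] PE[2][1] across cycles:
  cycle 0: PE[2][1] → acc 0, east 0, south 0
  cycle 1: PE[2][1] → acc 0, east 0, south 0
  cycle 2: PE[2][1] → acc 0, east 0, south 0
  cycle 3: PE[2][1] → acc 8, east 2, south 4
RS [3×2] PE[2][1] across cycles:
  cycle 0: PE[2][1] → acc 0, east 0, south 0
  cycle 1: PE[2][1] → acc 0, east 0, south 0
  cycle 2: PE[2][1] → acc 0, east 0, south 0
  cycle 3: PE[2][1] → acc 14, east 14, south 1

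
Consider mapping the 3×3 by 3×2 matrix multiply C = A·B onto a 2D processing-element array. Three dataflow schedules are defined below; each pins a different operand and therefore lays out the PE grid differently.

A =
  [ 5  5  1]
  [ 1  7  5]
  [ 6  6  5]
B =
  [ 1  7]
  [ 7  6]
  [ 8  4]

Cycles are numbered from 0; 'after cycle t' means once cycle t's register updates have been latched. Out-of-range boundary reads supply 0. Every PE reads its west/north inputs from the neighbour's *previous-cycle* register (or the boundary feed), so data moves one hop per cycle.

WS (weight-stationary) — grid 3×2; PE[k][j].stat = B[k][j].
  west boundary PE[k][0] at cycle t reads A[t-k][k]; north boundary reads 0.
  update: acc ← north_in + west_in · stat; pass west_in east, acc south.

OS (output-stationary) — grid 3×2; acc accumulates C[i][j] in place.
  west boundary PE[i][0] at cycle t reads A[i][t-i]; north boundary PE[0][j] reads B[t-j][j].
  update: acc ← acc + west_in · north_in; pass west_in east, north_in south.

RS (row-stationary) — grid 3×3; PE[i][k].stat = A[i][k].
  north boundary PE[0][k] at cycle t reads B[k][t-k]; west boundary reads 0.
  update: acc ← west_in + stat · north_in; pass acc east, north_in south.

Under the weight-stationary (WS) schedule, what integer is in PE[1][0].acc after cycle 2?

PE[1][0].acc = 50

WS on a 3×2 grid — tracing PE[1][0] and its feeders:
  c0 r0c0: 5 / 5 / 5
  c0 r1c0: 0 / 0 / 0
  c1 r0c0: 1 / 1 / 1
  c1 r1c0: 40 / 5 / 40
  c2 r0c0: 6 / 6 / 6
  c2 r1c0: 50 / 7 / 50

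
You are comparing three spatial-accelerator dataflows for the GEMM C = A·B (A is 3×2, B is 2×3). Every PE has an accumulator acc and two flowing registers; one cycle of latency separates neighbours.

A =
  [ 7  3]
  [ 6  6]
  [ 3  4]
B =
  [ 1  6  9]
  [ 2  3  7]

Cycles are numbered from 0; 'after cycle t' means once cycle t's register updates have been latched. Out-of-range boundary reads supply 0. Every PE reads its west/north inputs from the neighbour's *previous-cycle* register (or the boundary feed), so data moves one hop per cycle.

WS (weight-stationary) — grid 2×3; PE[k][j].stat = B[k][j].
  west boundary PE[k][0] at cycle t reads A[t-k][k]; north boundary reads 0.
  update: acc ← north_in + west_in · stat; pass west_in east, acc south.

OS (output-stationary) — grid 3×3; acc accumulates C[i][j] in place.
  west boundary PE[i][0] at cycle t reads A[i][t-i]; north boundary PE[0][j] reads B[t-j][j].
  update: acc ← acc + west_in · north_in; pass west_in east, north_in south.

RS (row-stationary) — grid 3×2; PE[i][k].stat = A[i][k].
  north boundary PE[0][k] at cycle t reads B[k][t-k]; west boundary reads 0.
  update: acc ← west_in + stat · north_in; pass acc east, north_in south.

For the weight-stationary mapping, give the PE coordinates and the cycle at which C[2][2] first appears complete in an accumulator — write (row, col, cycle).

Under WS, C[2][2] lands at PE[1][2]:
  @0  [1,2]  acc 0  |  →0  ↓0
  @1  [1,2]  acc 0  |  →0  ↓0
  @2  [1,2]  acc 0  |  →0  ↓0
  @3  [1,2]  acc 84  |  →3  ↓84
  @4  [1,2]  acc 96  |  →6  ↓96
  @5  [1,2]  acc 55  |  →4  ↓55

(row, col, cycle) = (1, 2, 5)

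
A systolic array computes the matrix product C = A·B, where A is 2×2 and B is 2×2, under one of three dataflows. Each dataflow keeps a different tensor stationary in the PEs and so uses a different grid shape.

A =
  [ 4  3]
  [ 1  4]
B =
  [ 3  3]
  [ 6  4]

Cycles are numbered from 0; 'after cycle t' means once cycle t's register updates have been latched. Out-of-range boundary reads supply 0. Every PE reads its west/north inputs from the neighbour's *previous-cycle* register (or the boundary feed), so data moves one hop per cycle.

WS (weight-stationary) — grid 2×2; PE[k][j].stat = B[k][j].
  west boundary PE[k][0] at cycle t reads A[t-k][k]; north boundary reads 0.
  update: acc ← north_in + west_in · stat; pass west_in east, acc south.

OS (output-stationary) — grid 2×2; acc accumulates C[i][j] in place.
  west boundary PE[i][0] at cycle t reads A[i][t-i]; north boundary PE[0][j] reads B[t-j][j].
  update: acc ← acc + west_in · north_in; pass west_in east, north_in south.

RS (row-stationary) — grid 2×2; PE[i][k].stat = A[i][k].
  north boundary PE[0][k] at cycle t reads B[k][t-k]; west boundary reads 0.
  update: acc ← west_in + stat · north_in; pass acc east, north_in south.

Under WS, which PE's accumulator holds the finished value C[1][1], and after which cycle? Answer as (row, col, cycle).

WS — PE[1][1] is where C[1][1] collects:
  @0  [1,1]  acc 0  |  →0  ↓0
  @1  [1,1]  acc 0  |  →0  ↓0
  @2  [1,1]  acc 24  |  →3  ↓24
  @3  [1,1]  acc 19  |  →4  ↓19

(row, col, cycle) = (1, 1, 3)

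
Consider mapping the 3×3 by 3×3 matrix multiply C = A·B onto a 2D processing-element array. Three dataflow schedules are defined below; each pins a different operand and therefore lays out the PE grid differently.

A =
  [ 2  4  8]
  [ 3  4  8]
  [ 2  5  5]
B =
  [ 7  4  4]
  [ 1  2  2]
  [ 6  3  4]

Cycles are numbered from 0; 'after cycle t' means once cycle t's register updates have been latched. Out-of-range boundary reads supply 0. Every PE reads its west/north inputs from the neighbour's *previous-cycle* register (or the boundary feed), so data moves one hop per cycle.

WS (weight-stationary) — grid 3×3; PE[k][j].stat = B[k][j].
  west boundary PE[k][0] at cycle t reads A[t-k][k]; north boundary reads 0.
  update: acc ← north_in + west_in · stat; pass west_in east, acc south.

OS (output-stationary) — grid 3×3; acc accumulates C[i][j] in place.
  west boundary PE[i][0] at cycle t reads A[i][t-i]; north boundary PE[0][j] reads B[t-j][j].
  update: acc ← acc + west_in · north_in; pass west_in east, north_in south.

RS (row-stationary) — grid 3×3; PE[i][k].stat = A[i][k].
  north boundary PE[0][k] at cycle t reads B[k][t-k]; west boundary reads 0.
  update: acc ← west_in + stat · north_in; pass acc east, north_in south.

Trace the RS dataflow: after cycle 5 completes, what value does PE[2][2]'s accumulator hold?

RS (3×3). Following PE[2][2] plus its west/north inputs:
  c0 r1c2: 0 / 0 / 0
  c0 r2c1: 0 / 0 / 0
  c0 r2c2: 0 / 0 / 0
  c1 r1c2: 0 / 0 / 0
  c1 r2c1: 0 / 0 / 0
  c1 r2c2: 0 / 0 / 0
  c2 r1c2: 0 / 0 / 0
  c2 r2c1: 0 / 0 / 0
  c2 r2c2: 0 / 0 / 0
  c3 r1c2: 73 / 73 / 6
  c3 r2c1: 19 / 19 / 1
  c3 r2c2: 0 / 0 / 0
  c4 r1c2: 44 / 44 / 3
  c4 r2c1: 18 / 18 / 2
  c4 r2c2: 49 / 49 / 6
  c5 r1c2: 52 / 52 / 4
  c5 r2c1: 18 / 18 / 2
  c5 r2c2: 33 / 33 / 3

PE[2][2].acc = 33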